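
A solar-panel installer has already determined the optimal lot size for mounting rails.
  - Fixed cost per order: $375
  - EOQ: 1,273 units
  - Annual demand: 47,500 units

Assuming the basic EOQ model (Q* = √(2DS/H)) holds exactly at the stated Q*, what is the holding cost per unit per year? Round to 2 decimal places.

From Q* = √(2DS/H) ⇒ Q*² = 2DS/H.
H = 2DS / Q² = 2 × 47,500 × 375 / 1,273² = 21.9836

$21.98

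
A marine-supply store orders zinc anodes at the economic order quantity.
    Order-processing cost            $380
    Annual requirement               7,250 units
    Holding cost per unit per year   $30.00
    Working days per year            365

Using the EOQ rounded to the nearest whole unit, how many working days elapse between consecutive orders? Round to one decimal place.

2DS/H = 2·7,250·380/30 = 183,666.67
EOQ = √183,666.67 ≈ 428.56 → Q = 429 units
T = Q/D × 365 days = 429/7,250 × 365 = 21.598 days

21.6 days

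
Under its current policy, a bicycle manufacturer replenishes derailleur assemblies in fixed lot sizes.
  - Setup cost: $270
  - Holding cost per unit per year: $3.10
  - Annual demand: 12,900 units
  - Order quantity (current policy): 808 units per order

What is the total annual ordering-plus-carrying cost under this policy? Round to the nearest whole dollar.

Orders/yr = 12,900/808 = 15.965; ordering cost = 15.965 × $270 = $4,310.64
Average inventory = 808/2 = 404; holding cost = 404 × $3.1 = $1,252.40
Total = $4,310.64 + $1,252.40 = $5,563.04

$5,563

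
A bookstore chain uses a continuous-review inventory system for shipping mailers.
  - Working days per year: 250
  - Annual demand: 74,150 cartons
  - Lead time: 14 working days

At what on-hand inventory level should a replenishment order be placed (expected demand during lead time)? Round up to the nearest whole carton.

Daily demand d = 74,150 / 250 = 296.600 cartons/day
Demand during lead time = 296.600 × 14 = 4,152.40
Reorder point = 4,152.40 → round up

4,153 cartons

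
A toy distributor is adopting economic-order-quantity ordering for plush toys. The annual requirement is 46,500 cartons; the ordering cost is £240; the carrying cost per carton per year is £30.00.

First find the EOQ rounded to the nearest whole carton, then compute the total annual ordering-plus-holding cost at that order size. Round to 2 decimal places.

£25,876.63

2DS/H = 2·46,500·240/30 = 744,000.00
EOQ = √744,000.00 ≈ 862.55 → Q = 863 cartons
Annual ordering cost = (D/Q)·S = (46,500/863) × 240 = £12,931.63
Annual holding cost  = (Q/2)·H = (863/2) × 30 = £12,945.00
Total = £12,931.63 + £12,945.00 = £25,876.63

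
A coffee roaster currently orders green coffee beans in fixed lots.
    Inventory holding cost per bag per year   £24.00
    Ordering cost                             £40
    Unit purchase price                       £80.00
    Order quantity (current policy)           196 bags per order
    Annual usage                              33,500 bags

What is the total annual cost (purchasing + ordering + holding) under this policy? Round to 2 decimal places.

£2,689,188.73

Ordering: D/Q × S = 33,500/196 × £40 = £6,836.73
Holding:  Q/2 × H = 196/2 × £24 = £2,352.00
Purchase cost = D·C = 33,500 × 80 = £2,680,000.00
Total = £6,836.73 + £2,352.00 + £2,680,000.00 = £2,689,188.73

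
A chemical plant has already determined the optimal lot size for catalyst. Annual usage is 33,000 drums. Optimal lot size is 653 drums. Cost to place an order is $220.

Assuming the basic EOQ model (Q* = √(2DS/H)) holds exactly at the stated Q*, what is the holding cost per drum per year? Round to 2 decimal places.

$34.05

From Q* = √(2DS/H) ⇒ Q*² = 2DS/H.
H = 2DS / Q² = 2 × 33,000 × 220 / 653² = 34.0518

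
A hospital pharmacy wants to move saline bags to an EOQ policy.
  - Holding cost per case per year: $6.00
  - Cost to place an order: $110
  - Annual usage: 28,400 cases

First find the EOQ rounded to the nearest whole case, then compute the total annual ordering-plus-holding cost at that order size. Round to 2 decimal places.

Q* = √(2·D·S / H) = √(2·28,400·110 / 6) = √1,041,333.3 ≈ 1,020.46 → Q = 1,020 cases
Ordering: D/Q × S = 28,400/1,020 × $110 = $3,062.75
Holding:  Q/2 × H = 1,020/2 × $6 = $3,060.00
Total = $3,062.75 + $3,060.00 = $6,122.75

$6,122.75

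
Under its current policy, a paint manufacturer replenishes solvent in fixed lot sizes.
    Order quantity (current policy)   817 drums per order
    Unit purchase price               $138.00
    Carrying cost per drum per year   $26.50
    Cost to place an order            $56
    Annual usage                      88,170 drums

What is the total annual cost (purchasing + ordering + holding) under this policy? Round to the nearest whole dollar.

Annual ordering cost = (D/Q)·S = (88,170/817) × 56 = $6,043.48
Annual holding cost  = (Q/2)·H = (817/2) × 26.5 = $10,825.25
Purchase cost = D·C = 88,170 × 138 = $12,167,460.00
Total = $6,043.48 + $10,825.25 + $12,167,460.00 = $12,184,328.73

$12,184,329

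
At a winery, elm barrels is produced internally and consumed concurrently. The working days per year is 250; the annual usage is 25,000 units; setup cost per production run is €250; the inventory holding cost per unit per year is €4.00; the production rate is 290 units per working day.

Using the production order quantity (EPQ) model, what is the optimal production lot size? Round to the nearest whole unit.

2,184 units

d = 25,000/250 = 100.0000 units/day;  effective holding cost H(1 − d/p) = 4·(1 − 100.0000/290) = 2.62069
Q* = √(2DS / H_eff) = √(2·25,000·250 / 2.62069) ≈ 2,183.97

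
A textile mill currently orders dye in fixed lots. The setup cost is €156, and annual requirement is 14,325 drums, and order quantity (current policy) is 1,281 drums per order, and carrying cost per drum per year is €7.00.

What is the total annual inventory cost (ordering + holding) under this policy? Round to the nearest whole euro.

€6,228

Orders/yr = 14,325/1,281 = 11.183; ordering cost = 11.183 × €156 = €1,744.50
Average inventory = 1,281/2 = 640.5; holding cost = 640.5 × €7 = €4,483.50
Total = €1,744.50 + €4,483.50 = €6,228.00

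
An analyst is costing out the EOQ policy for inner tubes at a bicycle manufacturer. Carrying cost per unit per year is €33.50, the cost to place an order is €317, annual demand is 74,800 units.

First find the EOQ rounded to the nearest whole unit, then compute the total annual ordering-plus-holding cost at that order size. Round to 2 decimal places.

€39,858.21

Q* = √(2·D·S / H) = √(2·74,800·317 / 33.5) = √1,415,617.9 ≈ 1,189.80 → Q = 1,190 units
Annual ordering cost = (D/Q)·S = (74,800/1,190) × 317 = €19,925.71
Annual holding cost  = (Q/2)·H = (1,190/2) × 33.5 = €19,932.50
Total = €19,925.71 + €19,932.50 = €39,858.21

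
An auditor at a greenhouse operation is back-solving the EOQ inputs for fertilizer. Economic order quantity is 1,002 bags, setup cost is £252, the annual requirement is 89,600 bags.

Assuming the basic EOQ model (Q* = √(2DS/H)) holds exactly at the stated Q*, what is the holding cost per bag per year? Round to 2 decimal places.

£44.98

From Q* = √(2DS/H) ⇒ Q*² = 2DS/H.
H = 2DS / Q² = 2 × 89,600 × 252 / 1,002² = 44.9783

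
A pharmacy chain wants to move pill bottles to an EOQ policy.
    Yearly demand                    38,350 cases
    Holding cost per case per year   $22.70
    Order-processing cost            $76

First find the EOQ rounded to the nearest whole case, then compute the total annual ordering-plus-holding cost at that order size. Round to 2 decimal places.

$11,503.17

Optimal lot size Q* = (2 × 38,350 × $76 / $22.7)^½ ≈ 506.75 → Q = 507 cases
Ordering: D/Q × S = 38,350/507 × $76 = $5,748.72
Holding:  Q/2 × H = 507/2 × $22.7 = $5,754.45
Total = $5,748.72 + $5,754.45 = $11,503.17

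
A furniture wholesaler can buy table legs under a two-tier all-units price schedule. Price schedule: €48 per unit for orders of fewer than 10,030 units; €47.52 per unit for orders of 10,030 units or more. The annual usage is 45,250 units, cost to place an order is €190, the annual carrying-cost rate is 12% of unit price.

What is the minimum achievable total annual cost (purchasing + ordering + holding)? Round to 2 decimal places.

H₁ = 12%×€48 = €5.7600;  H₂ = 12%×€47.52 = €5.7024
EOQ₁ = √(2×45,250×190/5.7600) = 1,727.79  (< 10,030, feasible at tier 1)
EOQ₂ = √(2×45,250×190/5.7024) = 1,736.49  (< 10,030 → use Q = 10,030 at tier-2 price)
TC(tier 1 (EOQ₁), Q≈1,727.8) = €2,181,952.05
TC(tier 2, Q≈10,030.0) = €2,179,734.71
Minimum at tier 2: €2,179,734.71

€2,179,734.71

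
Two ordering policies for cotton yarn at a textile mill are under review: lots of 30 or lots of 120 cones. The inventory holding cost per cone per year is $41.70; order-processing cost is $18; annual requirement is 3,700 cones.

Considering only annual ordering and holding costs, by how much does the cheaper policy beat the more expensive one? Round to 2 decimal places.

TC(Q) = (D/Q)S + (Q/2)H
TC(30) = (3,700/30)×18 + (30/2)×41.7 = $2,845.50
TC(120) = (3,700/120)×18 + (120/2)×41.7 = $3,057.00
|ΔTC| = |$2,845.50 − $3,057.00| = $211.50

$211.50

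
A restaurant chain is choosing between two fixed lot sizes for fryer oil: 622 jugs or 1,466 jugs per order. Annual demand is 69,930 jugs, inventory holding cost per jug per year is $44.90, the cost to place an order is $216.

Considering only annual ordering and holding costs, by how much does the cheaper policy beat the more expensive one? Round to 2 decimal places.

For each Q, cost = (D/Q)·S + (Q/2)·H.
TC(622) = (69,930/622)×216 + (622/2)×44.9 = $38,248.27
TC(1,466) = (69,930/1,466)×216 + (1,466/2)×44.9 = $43,215.17
Lots of 622 are cheaper by $4,966.89.

$4,966.89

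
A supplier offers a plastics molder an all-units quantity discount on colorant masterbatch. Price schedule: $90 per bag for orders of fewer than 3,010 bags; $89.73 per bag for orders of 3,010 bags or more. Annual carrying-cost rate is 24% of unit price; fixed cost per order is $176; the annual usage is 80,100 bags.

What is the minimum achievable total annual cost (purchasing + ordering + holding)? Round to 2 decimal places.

H₁ = 24%×$90 = $21.6000;  H₂ = 24%×$89.73 = $21.5352
EOQ₁ = √(2×80,100×176/21.6000) = 1,142.51  (< 3,010, feasible at tier 1)
EOQ₂ = √(2×80,100×176/21.5352) = 1,144.23  (< 3,010 → use Q = 3,010 at tier-2 price)
TC(tier 1 (EOQ₁), Q≈1,142.5) = $7,233,678.26
TC(tier 2, Q≈3,010.0) = $7,224,467.06
Minimum at tier 2: $7,224,467.06

$7,224,467.06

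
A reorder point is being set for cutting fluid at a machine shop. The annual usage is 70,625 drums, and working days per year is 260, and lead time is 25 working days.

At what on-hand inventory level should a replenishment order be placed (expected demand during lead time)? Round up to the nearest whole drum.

6,791 drums

Daily demand d = 70,625 / 260 = 271.635 drums/day
Demand during lead time = 271.635 × 25 = 6,790.87
Reorder point = 6,790.87 → round up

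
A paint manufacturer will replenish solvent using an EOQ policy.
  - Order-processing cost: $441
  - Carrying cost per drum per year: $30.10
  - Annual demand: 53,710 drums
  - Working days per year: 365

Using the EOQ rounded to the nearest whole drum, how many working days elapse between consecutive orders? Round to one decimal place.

8.5 days

2DS/H = 2·53,710·441/30.1 = 1,573,827.91
EOQ = √1,573,827.91 ≈ 1,254.52 → Q = 1,255 drums
Cycle time = (working days × Q)/D = (365 × 1,255) / 53,710 = 8.529 days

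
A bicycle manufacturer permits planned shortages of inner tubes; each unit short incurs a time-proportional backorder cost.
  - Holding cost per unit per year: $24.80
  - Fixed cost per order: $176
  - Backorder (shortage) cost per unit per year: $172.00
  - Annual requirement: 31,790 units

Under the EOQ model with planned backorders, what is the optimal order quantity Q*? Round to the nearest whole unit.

Q* = √(2DS/H) · √((H + b)/b)
   = √(2 × 31,790 × 176 / 24.8) · √((24.8 + 172) / 172)
   = 671.724 × 1.0697 ≈ 718.52

719 units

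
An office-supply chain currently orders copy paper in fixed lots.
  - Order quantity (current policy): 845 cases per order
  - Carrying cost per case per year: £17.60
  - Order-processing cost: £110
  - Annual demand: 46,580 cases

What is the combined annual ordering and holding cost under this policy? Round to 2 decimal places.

Ordering: D/Q × S = 46,580/845 × £110 = £6,063.67
Holding:  Q/2 × H = 845/2 × £17.6 = £7,436.00
Total = £6,063.67 + £7,436.00 = £13,499.67

£13,499.67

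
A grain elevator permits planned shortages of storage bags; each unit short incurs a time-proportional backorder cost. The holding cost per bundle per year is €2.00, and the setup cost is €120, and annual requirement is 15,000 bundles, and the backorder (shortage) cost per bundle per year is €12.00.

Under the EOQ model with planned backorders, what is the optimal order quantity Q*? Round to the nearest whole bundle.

Basic EOQ = √(2·15,000·120/2) = 1,341.641
Backorder adjustment √((H+b)/b) = √((2+12)/12) = 1.0801
Q* = 1,341.641 × 1.0801 ≈ 1,449.14

1,449 bundles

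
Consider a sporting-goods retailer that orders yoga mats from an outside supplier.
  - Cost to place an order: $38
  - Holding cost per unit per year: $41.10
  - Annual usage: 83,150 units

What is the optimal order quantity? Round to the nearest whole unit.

Optimal lot size Q* = (2 × 83,150 × $38 / $41.1)^½ ≈ 392.12

392 units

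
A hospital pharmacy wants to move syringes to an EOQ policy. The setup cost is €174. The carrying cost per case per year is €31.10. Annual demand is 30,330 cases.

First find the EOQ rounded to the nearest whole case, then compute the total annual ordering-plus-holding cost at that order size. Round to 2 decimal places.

EOQ = √(2DS/H) = √(2 × 30,330 × 174 / 31.1)
    = √(339,383.92) ≈ 582.57 → Q = 583 cases
Ordering: D/Q × S = 30,330/583 × €174 = €9,052.18
Holding:  Q/2 × H = 583/2 × €31.1 = €9,065.65
Total = €9,052.18 + €9,065.65 = €18,117.83

€18,117.83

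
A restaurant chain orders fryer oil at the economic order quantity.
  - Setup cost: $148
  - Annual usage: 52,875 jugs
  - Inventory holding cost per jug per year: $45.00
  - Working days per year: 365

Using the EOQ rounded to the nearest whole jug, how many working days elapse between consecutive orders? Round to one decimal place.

4.1 days

Optimal lot size Q* = (2 × 52,875 × $148 / $45)^½ ≈ 589.75 → Q = 590 jugs
Cycle time = (working days × Q)/D = (365 × 590) / 52,875 = 4.073 days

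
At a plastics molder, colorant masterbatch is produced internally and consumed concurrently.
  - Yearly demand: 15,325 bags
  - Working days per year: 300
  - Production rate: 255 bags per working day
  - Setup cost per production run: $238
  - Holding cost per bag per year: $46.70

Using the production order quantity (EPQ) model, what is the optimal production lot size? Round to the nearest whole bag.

d = 15,325/300 = 51.0833 bags/day;  effective holding cost H(1 − d/p) = 46.7·(1 − 51.0833/255) = 37.34474
Q* = √(2DS / H_eff) = √(2·15,325·238 / 37.34474) ≈ 441.97

442 bags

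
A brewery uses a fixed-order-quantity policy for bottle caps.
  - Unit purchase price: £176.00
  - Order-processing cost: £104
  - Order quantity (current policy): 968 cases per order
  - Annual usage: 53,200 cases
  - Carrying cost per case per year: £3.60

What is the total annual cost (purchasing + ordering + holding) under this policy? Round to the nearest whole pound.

Orders/yr = 53,200/968 = 54.959; ordering cost = 54.959 × £104 = £5,715.70
Average inventory = 968/2 = 484; holding cost = 484 × £3.6 = £1,742.40
Purchase cost = D·C = 53,200 × 176 = £9,363,200.00
Total = £5,715.70 + £1,742.40 + £9,363,200.00 = £9,370,658.10

£9,370,658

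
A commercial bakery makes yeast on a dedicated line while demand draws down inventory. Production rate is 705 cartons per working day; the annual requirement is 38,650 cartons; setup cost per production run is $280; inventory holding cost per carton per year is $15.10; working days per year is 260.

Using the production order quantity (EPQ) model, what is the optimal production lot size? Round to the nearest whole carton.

1,348 cartons

d = 38,650/260 = 148.6538 cartons/day;  effective holding cost H(1 − d/p) = 15.1·(1 − 148.6538/705) = 11.91607
Q* = √(2DS / H_eff) = √(2·38,650·280 / 11.91607) ≈ 1,347.73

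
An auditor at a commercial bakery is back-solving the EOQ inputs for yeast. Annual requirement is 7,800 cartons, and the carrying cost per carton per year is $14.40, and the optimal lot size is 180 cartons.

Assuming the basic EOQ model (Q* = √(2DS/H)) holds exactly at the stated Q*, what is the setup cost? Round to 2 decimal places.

$29.91

Since Q* = (2DS/H)^½, squaring gives Q*²·H = 2DS.
S = Q²H / (2D) = 180² × 14.4 / (2 × 7,800) = 29.9077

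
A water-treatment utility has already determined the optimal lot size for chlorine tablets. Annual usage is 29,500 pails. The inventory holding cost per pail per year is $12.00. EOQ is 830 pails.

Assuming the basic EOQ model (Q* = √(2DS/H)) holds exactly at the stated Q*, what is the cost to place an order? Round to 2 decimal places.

$140.12

From Q* = √(2DS/H) ⇒ Q*² = 2DS/H.
S = Q²H / (2D) = 830² × 12 / (2 × 29,500) = 140.1153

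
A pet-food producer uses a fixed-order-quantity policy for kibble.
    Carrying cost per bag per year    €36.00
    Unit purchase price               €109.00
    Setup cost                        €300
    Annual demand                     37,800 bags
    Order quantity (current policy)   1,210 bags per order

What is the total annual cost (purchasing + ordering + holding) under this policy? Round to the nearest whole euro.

€4,151,352

Annual ordering cost = (D/Q)·S = (37,800/1,210) × 300 = €9,371.90
Annual holding cost  = (Q/2)·H = (1,210/2) × 36 = €21,780.00
Purchase cost = D·C = 37,800 × 109 = €4,120,200.00
Total = €9,371.90 + €21,780.00 + €4,120,200.00 = €4,151,351.90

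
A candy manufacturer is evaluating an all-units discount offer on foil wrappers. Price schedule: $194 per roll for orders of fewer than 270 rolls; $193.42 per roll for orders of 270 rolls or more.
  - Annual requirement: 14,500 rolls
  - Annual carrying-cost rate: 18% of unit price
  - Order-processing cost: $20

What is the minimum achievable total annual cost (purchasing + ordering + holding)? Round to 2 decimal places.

H₁ = 18%×$194 = $34.9200;  H₂ = 18%×$193.42 = $34.8156
EOQ₁ = √(2×14,500×20/34.9200) = 128.88  (< 270, feasible at tier 1)
EOQ₂ = √(2×14,500×20/34.8156) = 129.07  (< 270 → use Q = 270 at tier-2 price)
TC(tier 1 (EOQ₁), Q≈128.9) = $2,817,500.40
TC(tier 2, Q≈270.0) = $2,810,364.18
Minimum at tier 2: $2,810,364.18

$2,810,364.18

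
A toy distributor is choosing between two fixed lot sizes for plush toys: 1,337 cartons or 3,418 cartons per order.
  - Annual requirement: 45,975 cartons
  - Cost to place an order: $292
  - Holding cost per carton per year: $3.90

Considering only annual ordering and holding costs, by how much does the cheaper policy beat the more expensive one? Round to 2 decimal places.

$2,055.31

For each Q, cost = (D/Q)·S + (Q/2)·H.
TC(1,337) = (45,975/1,337)×292 + (1,337/2)×3.9 = $12,648.06
TC(3,418) = (45,975/3,418)×292 + (3,418/2)×3.9 = $10,592.75
|ΔTC| = |$12,648.06 − $10,592.75| = $2,055.31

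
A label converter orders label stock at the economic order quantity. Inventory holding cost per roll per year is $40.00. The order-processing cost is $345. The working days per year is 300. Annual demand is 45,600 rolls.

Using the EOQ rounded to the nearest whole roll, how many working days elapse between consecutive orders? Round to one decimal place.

5.8 days

Optimal lot size Q* = (2 × 45,600 × $345 / $40)^½ ≈ 886.90 → Q = 887 rolls
Days between orders = 300 / (D/Q) = 300 / 51.409 ≈ 5.836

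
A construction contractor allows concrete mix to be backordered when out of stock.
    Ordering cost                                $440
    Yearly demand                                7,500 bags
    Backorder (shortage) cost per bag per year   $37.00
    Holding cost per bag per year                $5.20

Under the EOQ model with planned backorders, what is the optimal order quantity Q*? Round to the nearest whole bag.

1,203 bags

Q* = √(2DS/H) · √((H + b)/b)
   = √(2 × 7,500 × 440 / 5.2) · √((5.2 + 37) / 37)
   = 1,126.601 × 1.0680 ≈ 1,203.17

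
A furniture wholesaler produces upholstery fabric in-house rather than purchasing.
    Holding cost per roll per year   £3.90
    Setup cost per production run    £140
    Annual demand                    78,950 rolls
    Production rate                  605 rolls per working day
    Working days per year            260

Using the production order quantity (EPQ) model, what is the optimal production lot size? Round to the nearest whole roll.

3,373 rolls

d = 78,950/260 = 303.6538 rolls/day;  effective holding cost H(1 − d/p) = 3.9·(1 − 303.6538/605) = 1.94256
Q* = √(2DS / H_eff) = √(2·78,950·140 / 1.94256) ≈ 3,373.40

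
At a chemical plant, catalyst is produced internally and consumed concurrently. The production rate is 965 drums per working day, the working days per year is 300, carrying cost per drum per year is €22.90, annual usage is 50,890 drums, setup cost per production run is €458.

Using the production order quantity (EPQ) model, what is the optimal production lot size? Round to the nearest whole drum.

1,572 drums

Daily demand d = 50,890/300 = 169.633; p = 965; 1 − d/p = 0.82421
EPQ = √(2DS / (H(1 − d/p)))
    = √(2 × 50,890 × 458 / (22.9 × 0.82421)) ≈ 1,571.54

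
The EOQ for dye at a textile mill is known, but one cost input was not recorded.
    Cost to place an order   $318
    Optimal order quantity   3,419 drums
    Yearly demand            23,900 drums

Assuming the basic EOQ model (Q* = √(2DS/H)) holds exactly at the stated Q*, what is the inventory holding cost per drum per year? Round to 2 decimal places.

Since Q* = (2DS/H)^½, squaring gives Q*²·H = 2DS.
H = 2DS / Q² = 2 × 23,900 × 318 / 3,419² = 1.3003

$1.30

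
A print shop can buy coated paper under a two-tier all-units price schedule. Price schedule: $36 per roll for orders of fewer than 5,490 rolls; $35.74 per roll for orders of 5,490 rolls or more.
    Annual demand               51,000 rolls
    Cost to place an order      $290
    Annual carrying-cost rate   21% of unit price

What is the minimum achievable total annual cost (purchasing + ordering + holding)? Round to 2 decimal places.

H₁ = 21%×$36 = $7.5600;  H₂ = 21%×$35.74 = $7.5054
EOQ₁ = √(2×51,000×290/7.5600) = 1,978.05  (< 5,490, feasible at tier 1)
EOQ₂ = √(2×51,000×290/7.5054) = 1,985.24  (< 5,490 → use Q = 5,490 at tier-2 price)
TC(tier 1 (EOQ₁), Q≈1,978.1) = $1,850,954.09
TC(tier 2, Q≈5,490.0) = $1,846,036.31
Minimum at tier 2: $1,846,036.31

$1,846,036.31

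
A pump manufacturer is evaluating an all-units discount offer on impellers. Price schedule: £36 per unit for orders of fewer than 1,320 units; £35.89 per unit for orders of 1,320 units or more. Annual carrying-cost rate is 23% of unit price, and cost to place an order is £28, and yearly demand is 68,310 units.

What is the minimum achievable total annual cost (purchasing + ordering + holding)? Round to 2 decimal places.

H₁ = 23%×£36 = £8.2800;  H₂ = 23%×£35.89 = £8.2547
EOQ₁ = √(2×68,310×28/8.2800) = 679.71  (< 1,320, feasible at tier 1)
EOQ₂ = √(2×68,310×28/8.2547) = 680.75  (< 1,320 → use Q = 1,320 at tier-2 price)
TC(tier 1 (EOQ₁), Q≈679.7) = £2,464,787.96
TC(tier 2, Q≈1,320.0) = £2,458,543.00
Minimum at tier 2: £2,458,543.00

£2,458,543.00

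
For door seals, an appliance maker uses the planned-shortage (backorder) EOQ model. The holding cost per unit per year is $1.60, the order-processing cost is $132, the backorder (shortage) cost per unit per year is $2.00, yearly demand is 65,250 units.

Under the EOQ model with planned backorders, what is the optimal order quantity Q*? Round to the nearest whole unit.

4,402 units

Basic EOQ = √(2·65,250·132/1.6) = 3,281.196
Backorder adjustment √((H+b)/b) = √((1.6+2)/2) = 1.3416
Q* = 3,281.196 × 1.3416 ≈ 4,402.19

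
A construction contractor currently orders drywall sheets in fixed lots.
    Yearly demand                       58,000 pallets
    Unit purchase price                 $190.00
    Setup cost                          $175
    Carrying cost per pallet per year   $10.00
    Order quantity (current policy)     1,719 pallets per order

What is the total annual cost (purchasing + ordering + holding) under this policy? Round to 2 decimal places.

$11,034,499.60

Orders/yr = 58,000/1,719 = 33.741; ordering cost = 33.741 × $175 = $5,904.60
Average inventory = 1,719/2 = 859.5; holding cost = 859.5 × $10 = $8,595.00
Purchase cost = D·C = 58,000 × 190 = $11,020,000.00
Total = $5,904.60 + $8,595.00 + $11,020,000.00 = $11,034,499.60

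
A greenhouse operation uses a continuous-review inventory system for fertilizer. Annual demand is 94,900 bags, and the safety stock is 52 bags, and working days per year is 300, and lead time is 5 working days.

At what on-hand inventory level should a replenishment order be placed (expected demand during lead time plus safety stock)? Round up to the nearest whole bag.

Daily demand d = 94,900 / 300 = 316.333 bags/day
Demand during lead time = 316.333 × 5 = 1,581.67
Reorder point = 1,581.67 + 52 = 1,633.67 → round up

1,634 bags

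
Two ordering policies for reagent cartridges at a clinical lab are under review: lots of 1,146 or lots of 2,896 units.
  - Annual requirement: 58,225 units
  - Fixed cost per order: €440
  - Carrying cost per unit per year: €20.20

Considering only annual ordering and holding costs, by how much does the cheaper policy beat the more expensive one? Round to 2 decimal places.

For each Q, cost = (D/Q)·S + (Q/2)·H.
TC(1,146) = (58,225/1,146)×440 + (1,146/2)×20.2 = €33,929.75
TC(2,896) = (58,225/2,896)×440 + (2,896/2)×20.2 = €38,095.94
Cheaper: Q = 1,146.  Difference = €4,166.19

€4,166.19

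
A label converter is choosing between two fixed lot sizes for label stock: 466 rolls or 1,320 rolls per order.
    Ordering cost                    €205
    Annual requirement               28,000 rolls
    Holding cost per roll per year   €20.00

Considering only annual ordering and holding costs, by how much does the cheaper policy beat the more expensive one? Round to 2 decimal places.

€570.89

TC(Q) = (D/Q)S + (Q/2)H
TC(466) = (28,000/466)×205 + (466/2)×20 = €16,977.60
TC(1,320) = (28,000/1,320)×205 + (1,320/2)×20 = €17,548.48
Cheaper: Q = 466.  Difference = €570.89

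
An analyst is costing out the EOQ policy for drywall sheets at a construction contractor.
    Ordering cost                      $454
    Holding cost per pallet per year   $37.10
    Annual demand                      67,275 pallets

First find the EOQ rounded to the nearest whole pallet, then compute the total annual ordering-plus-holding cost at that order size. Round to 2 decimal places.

$47,605.46

Optimal lot size Q* = (2 × 67,275 × $454 / $37.1)^½ ≈ 1,283.17 → Q = 1,283 pallets
Orders/yr = 67,275/1,283 = 52.436; ordering cost = 52.436 × $454 = $23,805.81
Average inventory = 1,283/2 = 641.5; holding cost = 641.5 × $37.1 = $23,799.65
Total = $23,805.81 + $23,799.65 = $47,605.46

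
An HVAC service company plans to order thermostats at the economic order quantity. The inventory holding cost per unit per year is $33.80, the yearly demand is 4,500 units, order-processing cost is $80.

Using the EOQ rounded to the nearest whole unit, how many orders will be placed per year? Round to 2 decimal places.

EOQ = √(2DS/H) = √(2 × 4,500 × 80 / 33.8)
    = √(21,301.78) ≈ 145.95 → Q = 146
N = D/Q = 4,500/146 ≈ 30.822 orders/yr

30.82 orders per year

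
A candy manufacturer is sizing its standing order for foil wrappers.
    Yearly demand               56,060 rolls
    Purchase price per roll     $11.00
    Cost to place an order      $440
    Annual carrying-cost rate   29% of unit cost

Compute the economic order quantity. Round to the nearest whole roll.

H = i·C = 0.29 × $11 = $3.1900 per roll-year
2DS/H = 2·56,060·440/3.19 = 15,464,827.59
EOQ = √15,464,827.59 ≈ 3,932.53

3,933 rolls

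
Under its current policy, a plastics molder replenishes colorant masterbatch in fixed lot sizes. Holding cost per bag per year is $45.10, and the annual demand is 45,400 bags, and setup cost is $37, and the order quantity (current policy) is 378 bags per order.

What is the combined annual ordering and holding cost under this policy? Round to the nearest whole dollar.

$12,968

Ordering: D/Q × S = 45,400/378 × $37 = $4,443.92
Holding:  Q/2 × H = 378/2 × $45.1 = $8,523.90
Total = $4,443.92 + $8,523.90 = $12,967.82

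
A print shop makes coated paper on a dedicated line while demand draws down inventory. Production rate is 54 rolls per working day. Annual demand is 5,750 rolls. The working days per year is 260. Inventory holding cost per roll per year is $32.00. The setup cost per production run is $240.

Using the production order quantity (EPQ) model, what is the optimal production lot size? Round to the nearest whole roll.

382 rolls

d = 5,750/260 = 22.1154 rolls/day;  effective holding cost H(1 − d/p) = 32·(1 − 22.1154/54) = 18.89459
Q* = √(2DS / H_eff) = √(2·5,750·240 / 18.89459) ≈ 382.20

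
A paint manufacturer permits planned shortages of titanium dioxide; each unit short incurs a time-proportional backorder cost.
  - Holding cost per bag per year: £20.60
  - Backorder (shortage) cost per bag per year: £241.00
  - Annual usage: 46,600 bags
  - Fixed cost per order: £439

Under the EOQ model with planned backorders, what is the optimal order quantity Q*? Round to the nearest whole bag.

1,468 bags

Q* = √(2DS/H) · √((H + b)/b)
   = √(2 × 46,600 × 439 / 20.6) · √((20.6 + 241) / 241)
   = 1,409.310 × 1.0419 ≈ 1,468.31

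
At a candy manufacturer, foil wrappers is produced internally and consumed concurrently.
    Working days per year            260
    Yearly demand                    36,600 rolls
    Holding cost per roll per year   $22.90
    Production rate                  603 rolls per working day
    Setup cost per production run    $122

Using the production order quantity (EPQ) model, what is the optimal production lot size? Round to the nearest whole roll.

713 rolls

Daily demand d = 36,600/260 = 140.769; p = 603; 1 − d/p = 0.76655
EPQ = √(2DS / (H(1 − d/p)))
    = √(2 × 36,600 × 122 / (22.9 × 0.76655)) ≈ 713.26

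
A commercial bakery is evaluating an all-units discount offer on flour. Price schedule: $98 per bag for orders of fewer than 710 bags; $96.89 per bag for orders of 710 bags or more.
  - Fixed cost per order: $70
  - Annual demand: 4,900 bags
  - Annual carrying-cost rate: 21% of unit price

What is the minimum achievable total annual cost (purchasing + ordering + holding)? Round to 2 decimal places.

$482,467.25

H₁ = 21%×$98 = $20.5800;  H₂ = 21%×$96.89 = $20.3469
EOQ₁ = √(2×4,900×70/20.5800) = 182.57  (< 710, feasible at tier 1)
EOQ₂ = √(2×4,900×70/20.3469) = 183.62  (< 710 → use Q = 710 at tier-2 price)
TC(tier 1 (EOQ₁), Q≈182.6) = $483,957.38
TC(tier 2, Q≈710.0) = $482,467.25
Minimum at tier 2: $482,467.25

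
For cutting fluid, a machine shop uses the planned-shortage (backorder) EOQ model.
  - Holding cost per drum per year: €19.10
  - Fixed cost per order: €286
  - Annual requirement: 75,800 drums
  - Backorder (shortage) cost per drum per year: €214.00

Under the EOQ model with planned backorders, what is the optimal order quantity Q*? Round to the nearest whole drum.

Basic EOQ = √(2·75,800·286/19.1) = 1,506.662
Backorder adjustment √((H+b)/b) = √((19.1+214)/214) = 1.0437
Q* = 1,506.662 × 1.0437 ≈ 1,572.46

1,572 drums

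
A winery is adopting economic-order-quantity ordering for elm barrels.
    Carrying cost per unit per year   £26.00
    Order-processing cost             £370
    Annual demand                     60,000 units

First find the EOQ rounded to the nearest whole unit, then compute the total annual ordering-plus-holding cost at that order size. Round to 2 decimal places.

£33,976.46

2DS/H = 2·60,000·370/26 = 1,707,692.31
EOQ = √1,707,692.31 ≈ 1,306.79 → Q = 1,307 units
Ordering: D/Q × S = 60,000/1,307 × £370 = £16,985.46
Holding:  Q/2 × H = 1,307/2 × £26 = £16,991.00
Total = £16,985.46 + £16,991.00 = £33,976.46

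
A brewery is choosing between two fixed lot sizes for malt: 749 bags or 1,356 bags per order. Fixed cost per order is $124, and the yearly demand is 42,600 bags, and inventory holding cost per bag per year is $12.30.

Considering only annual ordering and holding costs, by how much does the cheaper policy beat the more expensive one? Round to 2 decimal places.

$576.02

For each Q, cost = (D/Q)·S + (Q/2)·H.
TC(749) = (42,600/749)×124 + (749/2)×12.3 = $11,658.95
TC(1,356) = (42,600/1,356)×124 + (1,356/2)×12.3 = $12,234.98
Cheaper: Q = 749.  Difference = $576.02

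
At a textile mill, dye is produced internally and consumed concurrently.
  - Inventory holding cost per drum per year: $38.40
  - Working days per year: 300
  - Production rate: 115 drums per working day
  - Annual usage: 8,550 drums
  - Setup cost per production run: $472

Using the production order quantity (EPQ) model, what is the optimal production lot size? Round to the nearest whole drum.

529 drums

Daily demand d = 8,550/300 = 28.500; p = 115; 1 − d/p = 0.75217
EPQ = √(2DS / (H(1 − d/p)))
    = √(2 × 8,550 × 472 / (38.4 × 0.75217)) ≈ 528.62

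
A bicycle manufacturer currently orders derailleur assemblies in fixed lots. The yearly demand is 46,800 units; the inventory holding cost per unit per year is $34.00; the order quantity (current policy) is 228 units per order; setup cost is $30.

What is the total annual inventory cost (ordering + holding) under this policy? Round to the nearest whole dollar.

Orders/yr = 46,800/228 = 205.263; ordering cost = 205.263 × $30 = $6,157.89
Average inventory = 228/2 = 114; holding cost = 114 × $34 = $3,876.00
Total = $6,157.89 + $3,876.00 = $10,033.89

$10,034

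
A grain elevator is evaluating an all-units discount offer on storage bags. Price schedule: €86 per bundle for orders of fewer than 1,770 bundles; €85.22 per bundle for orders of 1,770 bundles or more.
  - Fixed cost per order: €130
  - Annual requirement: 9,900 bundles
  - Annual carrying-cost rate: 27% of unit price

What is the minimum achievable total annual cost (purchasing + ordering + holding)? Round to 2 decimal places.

H₁ = 27%×€86 = €23.2200;  H₂ = 27%×€85.22 = €23.0094
EOQ₁ = √(2×9,900×130/23.2200) = 332.95  (< 1,770, feasible at tier 1)
EOQ₂ = √(2×9,900×130/23.0094) = 334.47  (< 1,770 → use Q = 1,770 at tier-2 price)
TC(tier 1 (EOQ₁), Q≈332.9) = €859,130.99
TC(tier 2, Q≈1,770.0) = €864,768.44
Minimum at tier 1 (EOQ₁): €859,130.99

€859,130.99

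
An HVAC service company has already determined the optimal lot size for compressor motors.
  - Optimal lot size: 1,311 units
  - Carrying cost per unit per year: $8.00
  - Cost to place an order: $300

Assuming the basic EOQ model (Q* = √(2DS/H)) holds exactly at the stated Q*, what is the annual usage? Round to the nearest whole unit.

22,916 units per year

From Q* = √(2DS/H) ⇒ Q*² = 2DS/H.
D = Q²H / (2S) = 1,311² × 8 / (2 × 300) = 22,916.28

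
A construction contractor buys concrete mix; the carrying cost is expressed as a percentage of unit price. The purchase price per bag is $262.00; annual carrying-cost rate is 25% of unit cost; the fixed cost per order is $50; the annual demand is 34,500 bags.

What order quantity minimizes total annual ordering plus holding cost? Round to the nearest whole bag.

230 bags

Carrying cost H = $262 × 25% = $65.5000/bag/yr
Q* = √(2·D·S / H) = √(2·34,500·50 / 65.5) = √52,671.8 ≈ 229.50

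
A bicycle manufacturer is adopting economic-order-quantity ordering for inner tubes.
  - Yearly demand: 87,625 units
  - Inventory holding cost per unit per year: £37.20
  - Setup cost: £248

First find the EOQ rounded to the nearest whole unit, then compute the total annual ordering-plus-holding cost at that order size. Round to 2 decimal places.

£40,209.28

EOQ = √(2DS/H) = √(2 × 87,625 × 248 / 37.2)
    = √(1,168,333.33) ≈ 1,080.89 → Q = 1,081 units
Orders/yr = 87,625/1,081 = 81.059; ordering cost = 81.059 × £248 = £20,102.68
Average inventory = 1,081/2 = 540.5; holding cost = 540.5 × £37.2 = £20,106.60
Total = £20,102.68 + £20,106.60 = £40,209.28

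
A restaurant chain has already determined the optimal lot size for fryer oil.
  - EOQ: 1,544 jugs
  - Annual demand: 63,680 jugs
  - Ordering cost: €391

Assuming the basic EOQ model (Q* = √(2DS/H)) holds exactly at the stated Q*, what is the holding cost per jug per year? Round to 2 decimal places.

Since Q* = (2DS/H)^½, squaring gives Q*²·H = 2DS.
H = 2DS / Q² = 2 × 63,680 × 391 / 1,544² = 20.8889

€20.89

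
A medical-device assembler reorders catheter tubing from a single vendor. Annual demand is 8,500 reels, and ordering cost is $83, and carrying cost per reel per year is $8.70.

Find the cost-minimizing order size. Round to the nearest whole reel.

403 reels

Optimal lot size Q* = (2 × 8,500 × $83 / $8.7)^½ ≈ 402.72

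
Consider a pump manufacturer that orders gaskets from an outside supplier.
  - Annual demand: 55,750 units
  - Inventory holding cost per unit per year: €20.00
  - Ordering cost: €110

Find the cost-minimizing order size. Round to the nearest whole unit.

783 units

Optimal lot size Q* = (2 × 55,750 × €110 / €20)^½ ≈ 783.10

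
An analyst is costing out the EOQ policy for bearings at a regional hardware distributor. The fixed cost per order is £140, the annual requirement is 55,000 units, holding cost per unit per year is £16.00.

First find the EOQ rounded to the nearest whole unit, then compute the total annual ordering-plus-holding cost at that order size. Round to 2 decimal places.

Q* = √(2·D·S / H) = √(2·55,000·140 / 16) = √962,500.0 ≈ 981.07 → Q = 981 units
Annual ordering cost = (D/Q)·S = (55,000/981) × 140 = £7,849.13
Annual holding cost  = (Q/2)·H = (981/2) × 16 = £7,848.00
Total = £7,849.13 + £7,848.00 = £15,697.13

£15,697.13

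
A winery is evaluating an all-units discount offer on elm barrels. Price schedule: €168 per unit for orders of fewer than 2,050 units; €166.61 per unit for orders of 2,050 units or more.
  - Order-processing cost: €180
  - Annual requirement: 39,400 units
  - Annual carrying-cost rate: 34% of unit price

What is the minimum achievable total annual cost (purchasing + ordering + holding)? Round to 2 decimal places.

€6,625,957.10

H₁ = 34%×€168 = €57.1200;  H₂ = 34%×€166.61 = €56.6474
EOQ₁ = √(2×39,400×180/57.1200) = 498.32  (< 2,050, feasible at tier 1)
EOQ₂ = √(2×39,400×180/56.6474) = 500.39  (< 2,050 → use Q = 2,050 at tier-2 price)
TC(tier 1 (EOQ₁), Q≈498.3) = €6,647,663.84
TC(tier 2, Q≈2,050.0) = €6,625,957.10
Minimum at tier 2: €6,625,957.10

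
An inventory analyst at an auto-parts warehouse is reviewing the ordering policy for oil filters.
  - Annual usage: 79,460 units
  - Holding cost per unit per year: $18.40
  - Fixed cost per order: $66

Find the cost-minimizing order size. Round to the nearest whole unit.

755 units

Optimal lot size Q* = (2 × 79,460 × $66 / $18.4)^½ ≈ 755.01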